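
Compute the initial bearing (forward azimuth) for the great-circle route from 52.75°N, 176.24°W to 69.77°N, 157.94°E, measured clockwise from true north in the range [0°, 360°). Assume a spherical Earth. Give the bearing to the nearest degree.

Δλ = 157.94 − -176.24 = 334.18°; wrapped into (−180°, 180°]: -25.82°.
θ = atan2( sin Δλ · cos φ₂ , cos φ₁ · sin φ₂ − sin φ₁ · cos φ₂ · cos Δλ )
  = atan2(-0.15061, 0.32018) = -25.191° → normalised to [0°, 360°): 334.809°.

335°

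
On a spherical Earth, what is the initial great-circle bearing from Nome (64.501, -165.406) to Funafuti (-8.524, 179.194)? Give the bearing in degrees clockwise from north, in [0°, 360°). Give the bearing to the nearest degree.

196°

Δλ = 179.194 − -165.406 = 344.600°; wrapped into (−180°, 180°]: -15.400°.
θ = atan2( sin Δλ · cos φ₂ , cos φ₁ · sin φ₂ − sin φ₁ · cos φ₂ · cos Δλ )
  = atan2(-0.26262, -0.92438) = -164.140° → normalised to [0°, 360°): 195.860°.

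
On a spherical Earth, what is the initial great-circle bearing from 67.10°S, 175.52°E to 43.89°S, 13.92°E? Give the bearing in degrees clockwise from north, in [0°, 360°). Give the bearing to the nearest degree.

Δλ = 13.92 − 175.52 = -161.60°.
θ = atan2( sin Δλ · cos φ₂ , cos φ₁ · sin φ₂ − sin φ₁ · cos φ₂ · cos Δλ )
  = atan2(-0.22748, -0.89970) = -165.811° → normalised to [0°, 360°): 194.189°.

194°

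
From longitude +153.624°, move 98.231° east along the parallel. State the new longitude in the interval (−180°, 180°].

-108.145°

Start at +153.624°; shift +98.231° → +251.855°.
+251.855° lies outside (−180°, 180°]; subtract 360° → -108.145°.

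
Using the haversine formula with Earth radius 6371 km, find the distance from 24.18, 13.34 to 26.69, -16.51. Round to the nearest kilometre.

Δλ = -16.51 − 13.34 = -29.85°.
Δφ = 26.69 − 24.18 = 2.51°.
a = sin²(Δφ/2) + cos φ₁ · cos φ₂ · sin²(Δλ/2) = 0.054546.
c = 2·atan2(√a, √(1−a)) = 0.47146 rad → d = 6371·c ≈ 3003.65 km.

3004 km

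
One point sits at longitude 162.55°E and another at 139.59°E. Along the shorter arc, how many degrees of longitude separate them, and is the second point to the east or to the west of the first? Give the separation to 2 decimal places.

22.96° west

Raw difference: 139.59 − 162.55 = -22.96°.
Normalise into (−180°, 180°]: -22.96° stays -22.96°.
Negative ⇒ the second point lies to the west; separation 22.96°.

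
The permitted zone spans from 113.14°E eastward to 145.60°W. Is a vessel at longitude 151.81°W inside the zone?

Band width going east from +113.14° to -145.60°: ((-145.60 − 113.14) mod 360) = 101.26°.
Offset of -151.81° east of the west edge: ((-151.81 − 113.14) mod 360) = 95.05°.
95.05° ≤ 101.26° ⇒ inside.

Yes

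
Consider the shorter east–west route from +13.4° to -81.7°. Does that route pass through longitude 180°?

Signed shortest Δλ = ((-81.7 − 13.4 + 180) mod 360) − 180 = -95.1°.
Going west by 95.1° from +13.4° reaches -81.7° without touching 180°.

No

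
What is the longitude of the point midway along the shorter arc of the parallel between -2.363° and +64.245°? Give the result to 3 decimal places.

+30.941°

Signed shortest Δλ from -2.363° to +64.245° is +66.608°.
Midpoint longitude = -2.363° + (+66.608°)/2 = -2.363° + 33.304° = +30.941°.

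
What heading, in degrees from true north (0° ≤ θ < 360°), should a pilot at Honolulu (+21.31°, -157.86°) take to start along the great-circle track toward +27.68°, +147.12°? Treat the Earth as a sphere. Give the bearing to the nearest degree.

289°

Δλ = 147.12 − -157.86 = 304.98°; wrapped into (−180°, 180°]: -55.02°.
θ = atan2( sin Δλ · cos φ₂ , cos φ₁ · sin φ₂ − sin φ₁ · cos φ₂ · cos Δλ )
  = atan2(-0.72558, 0.24827) = -71.111° → normalised to [0°, 360°): 288.889°.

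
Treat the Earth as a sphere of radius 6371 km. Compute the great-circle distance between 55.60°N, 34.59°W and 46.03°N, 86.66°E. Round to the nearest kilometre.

Δλ = 86.66 − -34.59 = 121.25°.
Δφ = 46.03 − 55.60 = -9.57°.
a = sin²(Δφ/2) + cos φ₁ · cos φ₂ · sin²(Δλ/2) = 0.304825.
c = 2·atan2(√a, √(1−a)) = 1.16978 rad → d = 6371·c ≈ 7452.70 km.

7453 km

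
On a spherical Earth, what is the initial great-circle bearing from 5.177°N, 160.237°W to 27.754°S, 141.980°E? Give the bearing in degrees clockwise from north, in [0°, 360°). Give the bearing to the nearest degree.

Δλ = 141.980 − -160.237 = 302.217°; wrapped into (−180°, 180°]: -57.783°.
θ = atan2( sin Δλ · cos φ₂ , cos φ₁ · sin φ₂ − sin φ₁ · cos φ₂ · cos Δλ )
  = atan2(-0.74870, -0.50635) = -124.070° → normalised to [0°, 360°): 235.930°.

236°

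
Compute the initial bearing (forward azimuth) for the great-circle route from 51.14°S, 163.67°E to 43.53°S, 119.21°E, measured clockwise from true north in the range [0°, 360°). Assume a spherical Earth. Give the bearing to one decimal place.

266.7°

Δλ = 119.21 − 163.67 = -44.46°.
θ = atan2( sin Δλ · cos φ₂ , cos φ₁ · sin φ₂ − sin φ₁ · cos φ₂ · cos Δλ )
  = atan2(-0.50781, -0.02918) = -93.289° → normalised to [0°, 360°): 266.711°.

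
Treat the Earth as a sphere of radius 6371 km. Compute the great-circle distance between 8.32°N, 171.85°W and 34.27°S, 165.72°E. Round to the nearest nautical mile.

2858 nmi

Δλ = 165.72 − -171.85 = 337.57°; wrapped into (−180°, 180°]: -22.43°.
Δφ = -34.27 − 8.32 = -42.59°.
a = sin²(Δφ/2) + cos φ₁ · cos φ₂ · sin²(Δλ/2) = 0.162823.
c = 2·atan2(√a, √(1−a)) = 0.83071 rad → d = 6371·c ≈ 5292.44 km ≈ 2857.69 nmi.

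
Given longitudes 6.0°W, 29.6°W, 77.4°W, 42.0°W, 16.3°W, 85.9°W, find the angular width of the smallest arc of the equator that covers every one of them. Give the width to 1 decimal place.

Sort the longitudes: -85.9°, -77.4°, -42.0°, -29.6°, -16.3°, -6.0°.
Eastward gaps between consecutive values (wrapping around): 8.5°, 35.4°, 12.4°, 13.3°, 10.3°, 280.1°.
Largest gap = 280.1° ⇒ minimal covering band is its complement: 360° − 280.1° = 79.9°.
Band runs from -85.9° eastward to -6.0°.

79.9°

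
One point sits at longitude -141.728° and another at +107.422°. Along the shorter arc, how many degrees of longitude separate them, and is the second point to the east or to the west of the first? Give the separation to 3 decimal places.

110.850° west

Raw difference: 107.422 − -141.728 = 249.15°.
Normalise into (−180°, 180°]: 249.15° − 360° = -110.85°.
Negative ⇒ the second point lies to the west; separation 110.850°.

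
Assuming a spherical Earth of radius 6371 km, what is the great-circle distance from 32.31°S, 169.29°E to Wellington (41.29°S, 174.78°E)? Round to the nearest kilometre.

Δλ = 174.78 − 169.29 = 5.49°.
Δφ = -41.29 − -32.31 = -8.98°.
a = sin²(Δφ/2) + cos φ₁ · cos φ₂ · sin²(Δλ/2) = 0.007585.
c = 2·atan2(√a, √(1−a)) = 0.17441 rad → d = 6371·c ≈ 1111.14 km.

1111 km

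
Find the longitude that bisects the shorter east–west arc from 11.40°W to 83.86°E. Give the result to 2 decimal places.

36.23°E

Signed shortest Δλ from -11.40° to +83.86° is +95.26°.
Midpoint longitude = -11.40° + (+95.26°)/2 = -11.40° + 47.63° = +36.23°.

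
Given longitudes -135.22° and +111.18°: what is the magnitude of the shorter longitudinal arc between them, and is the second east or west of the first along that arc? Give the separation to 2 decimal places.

113.60° west

Raw difference: 111.18 − -135.22 = 246.4°.
Normalise into (−180°, 180°]: 246.4° − 360° = -113.6°.
Negative ⇒ the second point lies to the west; separation 113.60°.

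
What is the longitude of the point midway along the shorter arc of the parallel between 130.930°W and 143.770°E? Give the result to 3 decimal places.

173.580°W

Signed shortest Δλ from -130.930° to +143.770° is -85.300°.
Midpoint longitude = -130.930° + (-85.300°)/2 = -130.930° − 42.650° = -173.580°.
(The naïve average (-130.930 + +143.770)/2 = 6.42° is on the wrong side of the globe.)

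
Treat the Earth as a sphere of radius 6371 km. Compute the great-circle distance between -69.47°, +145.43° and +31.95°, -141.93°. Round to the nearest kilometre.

12677 km

Δλ = -141.93 − 145.43 = -287.36°; wrapped into (−180°, 180°]: 72.64°.
Δφ = 31.95 − -69.47 = 101.42°.
a = sin²(Δφ/2) + cos φ₁ · cos φ₂ · sin²(Δλ/2) = 0.703391.
c = 2·atan2(√a, √(1−a)) = 1.98973 rad → d = 6371·c ≈ 12676.54 km.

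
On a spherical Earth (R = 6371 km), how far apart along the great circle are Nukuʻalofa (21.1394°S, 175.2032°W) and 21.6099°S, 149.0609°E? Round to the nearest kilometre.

3692 km

Δλ = 149.0609 − -175.2032 = 324.2641°; wrapped into (−180°, 180°]: -35.7359°.
Δφ = -21.6099 − -21.1394 = -0.4705°.
a = sin²(Δφ/2) + cos φ₁ · cos φ₂ · sin²(Δλ/2) = 0.081651.
c = 2·atan2(√a, √(1−a)) = 0.57957 rad → d = 6371·c ≈ 3692.45 km.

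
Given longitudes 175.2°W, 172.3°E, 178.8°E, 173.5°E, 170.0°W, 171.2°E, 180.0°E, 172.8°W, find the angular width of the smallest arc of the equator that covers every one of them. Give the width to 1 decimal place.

18.8°

Sort the longitudes: -175.2°, -172.8°, -170.0°, +171.2°, +172.3°, +173.5°, +178.8°, +180.0°.
Eastward gaps between consecutive values (wrapping around): 2.4°, 2.8°, 341.2°, 1.1°, 1.2°, 5.3°, 1.2°, 4.8°.
Largest gap = 341.2° ⇒ minimal covering band is its complement: 360° − 341.2° = 18.8°.
Band runs from +171.2° eastward to -170.0°, crossing the antimeridian.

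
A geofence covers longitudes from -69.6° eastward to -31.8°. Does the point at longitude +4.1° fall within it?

Band width going east from -69.6° to -31.8°: ((-31.8 − -69.6) mod 360) = 37.8°.
Offset of +4.1° east of the west edge: ((4.1 − -69.6) mod 360) = 73.7°.
73.7° > 37.8° ⇒ outside.

No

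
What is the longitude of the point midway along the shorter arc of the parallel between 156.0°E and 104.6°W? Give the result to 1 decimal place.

154.3°W

Signed shortest Δλ from +156.0° to -104.6° is +99.4°.
Midpoint longitude = +156.0° + (+99.4°)/2 = +156.0° + 49.7° = +205.7°.
Normalise into (−180°, 180°]: -154.3°.
(The naïve average (+156.0 + -104.6)/2 = 25.7° is on the wrong side of the globe.)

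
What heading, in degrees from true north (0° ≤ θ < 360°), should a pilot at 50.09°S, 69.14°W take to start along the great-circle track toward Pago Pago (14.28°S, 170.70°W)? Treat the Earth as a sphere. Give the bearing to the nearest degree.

Δλ = -170.70 − -69.14 = -101.56°.
θ = atan2( sin Δλ · cos φ₂ , cos φ₁ · sin φ₂ − sin φ₁ · cos φ₂ · cos Δλ )
  = atan2(-0.94944, -0.30722) = -107.930° → normalised to [0°, 360°): 252.070°.

252°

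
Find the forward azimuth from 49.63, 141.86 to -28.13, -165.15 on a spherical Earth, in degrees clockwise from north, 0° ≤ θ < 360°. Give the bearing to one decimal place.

135.2°

Δλ = -165.15 − 141.86 = -307.01°; wrapped into (−180°, 180°]: 52.99°.
θ = atan2( sin Δλ · cos φ₂ , cos φ₁ · sin φ₂ − sin φ₁ · cos φ₂ · cos Δλ )
  = atan2(0.70421, -0.70983) = 135.228° → normalised to [0°, 360°): 135.228°.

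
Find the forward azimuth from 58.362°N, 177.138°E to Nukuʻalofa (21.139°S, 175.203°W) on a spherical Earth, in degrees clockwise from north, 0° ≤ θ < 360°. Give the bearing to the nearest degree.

Δλ = -175.203 − 177.138 = -352.341°; wrapped into (−180°, 180°]: 7.659°.
θ = atan2( sin Δλ · cos φ₂ , cos φ₁ · sin φ₂ − sin φ₁ · cos φ₂ · cos Δλ )
  = atan2(0.12431, -0.97617) = 172.743° → normalised to [0°, 360°): 172.743°.

173°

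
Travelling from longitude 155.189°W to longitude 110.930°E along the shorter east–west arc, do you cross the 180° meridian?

Yes

Naïve |110.930 − -155.189| = 266.119° > 180°, so the shorter arc goes the other way round — across 180°.
Signed shortest Δλ = ((110.930 − -155.189 + 180) mod 360) − 180 = -93.881°.
Going west by 93.881° from -155.189° passes through 180° before reaching +110.930°.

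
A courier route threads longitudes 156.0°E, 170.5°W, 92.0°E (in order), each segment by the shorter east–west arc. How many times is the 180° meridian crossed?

Leg 1: +156.0° → -170.5°, shortest Δλ = 33.5° (east) — crosses 180°.
Leg 2: -170.5° → +92.0°, shortest Δλ = -97.5° (west) — crosses 180°.
Total crossings: 2.

2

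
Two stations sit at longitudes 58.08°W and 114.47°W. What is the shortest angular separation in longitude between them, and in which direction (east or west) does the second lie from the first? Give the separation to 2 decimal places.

Raw difference: -114.47 − -58.08 = -56.39°.
Normalise into (−180°, 180°]: -56.39° stays -56.39°.
Negative ⇒ the second point lies to the west; separation 56.39°.

56.39° west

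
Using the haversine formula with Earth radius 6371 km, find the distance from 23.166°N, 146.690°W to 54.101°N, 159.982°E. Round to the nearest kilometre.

Δλ = 159.982 − -146.690 = 306.672°; wrapped into (−180°, 180°]: -53.328°.
Δφ = 54.101 − 23.166 = 30.935°.
a = sin²(Δφ/2) + cos φ₁ · cos φ₂ · sin²(Δλ/2) = 0.179686.
c = 2·atan2(√a, √(1−a)) = 0.87548 rad → d = 6371·c ≈ 5577.69 km.

5578 km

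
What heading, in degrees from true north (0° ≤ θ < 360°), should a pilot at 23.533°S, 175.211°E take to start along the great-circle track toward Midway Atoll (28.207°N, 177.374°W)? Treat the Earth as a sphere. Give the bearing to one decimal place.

Δλ = -177.374 − 175.211 = -352.585°; wrapped into (−180°, 180°]: 7.415°.
θ = atan2( sin Δλ · cos φ₂ , cos φ₁ · sin φ₂ − sin φ₁ · cos φ₂ · cos Δλ )
  = atan2(0.11373, 0.78227) = 8.272° → normalised to [0°, 360°): 8.272°.

8.3°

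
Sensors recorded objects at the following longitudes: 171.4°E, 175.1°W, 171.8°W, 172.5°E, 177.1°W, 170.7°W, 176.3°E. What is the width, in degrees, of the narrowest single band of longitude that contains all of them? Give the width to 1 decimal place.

17.9°

Sort the longitudes: -177.1°, -175.1°, -171.8°, -170.7°, +171.4°, +172.5°, +176.3°.
Eastward gaps between consecutive values (wrapping around): 2.0°, 3.3°, 1.1°, 342.1°, 1.1°, 3.8°, 6.6°.
Largest gap = 342.1° ⇒ minimal covering band is its complement: 360° − 342.1° = 17.9°.
Band runs from +171.4° eastward to -170.7°, crossing the antimeridian.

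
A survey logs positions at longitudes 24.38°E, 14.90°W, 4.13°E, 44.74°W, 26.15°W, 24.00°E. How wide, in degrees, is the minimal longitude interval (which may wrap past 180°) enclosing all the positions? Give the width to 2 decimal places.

69.12°

Sort the longitudes: -44.74°, -26.15°, -14.90°, +4.13°, +24.00°, +24.38°.
Eastward gaps between consecutive values (wrapping around): 18.59°, 11.25°, 19.03°, 19.87°, 0.38°, 290.88°.
Largest gap = 290.88° ⇒ minimal covering band is its complement: 360° − 290.88° = 69.12°.
Band runs from -44.74° eastward to +24.38°.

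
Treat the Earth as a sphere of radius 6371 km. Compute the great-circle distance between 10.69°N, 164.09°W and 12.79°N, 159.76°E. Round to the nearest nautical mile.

2127 nmi

Δλ = 159.76 − -164.09 = 323.85°; wrapped into (−180°, 180°]: -36.15°.
Δφ = 12.79 − 10.69 = 2.10°.
a = sin²(Δφ/2) + cos φ₁ · cos φ₂ · sin²(Δλ/2) = 0.092580.
c = 2·atan2(√a, √(1−a)) = 0.61834 rad → d = 6371·c ≈ 3939.48 km ≈ 2127.15 nmi.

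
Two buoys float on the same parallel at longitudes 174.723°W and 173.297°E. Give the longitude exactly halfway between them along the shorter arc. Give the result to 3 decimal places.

Signed shortest Δλ from -174.723° to +173.297° is -11.980°.
Midpoint longitude = -174.723° + (-11.980°)/2 = -174.723° − 5.990° = -180.713°.
Normalise into (−180°, 180°]: +179.287°.
(The naïve average (-174.723 + +173.297)/2 = -0.713° is on the wrong side of the globe.)

179.287°E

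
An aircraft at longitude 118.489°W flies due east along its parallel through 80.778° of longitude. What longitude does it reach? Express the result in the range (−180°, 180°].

Start at -118.489°; shift +80.778° → -37.711°.
-37.711° already lies in (−180°, 180°].

37.711°W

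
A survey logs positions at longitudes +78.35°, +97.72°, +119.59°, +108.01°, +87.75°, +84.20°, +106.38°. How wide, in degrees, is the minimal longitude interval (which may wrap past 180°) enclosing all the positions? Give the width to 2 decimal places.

41.24°

Sort the longitudes: +78.35°, +84.20°, +87.75°, +97.72°, +106.38°, +108.01°, +119.59°.
Eastward gaps between consecutive values (wrapping around): 5.85°, 3.55°, 9.97°, 8.66°, 1.63°, 11.58°, 318.76°.
Largest gap = 318.76° ⇒ minimal covering band is its complement: 360° − 318.76° = 41.24°.
Band runs from +78.35° eastward to +119.59°.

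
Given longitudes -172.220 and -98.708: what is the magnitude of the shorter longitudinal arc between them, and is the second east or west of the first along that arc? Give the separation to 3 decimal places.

Raw difference: -98.708 − -172.220 = 73.512°.
Normalise into (−180°, 180°]: 73.512° stays 73.512°.
Positive ⇒ the second point lies to the east; separation 73.512°.

73.512° east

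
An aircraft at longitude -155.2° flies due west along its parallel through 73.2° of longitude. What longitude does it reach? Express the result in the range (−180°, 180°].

+131.6°

Start at -155.2°; shift −73.2° → -228.4°.
-228.4° lies outside (−180°, 180°]; add 360° → +131.6°.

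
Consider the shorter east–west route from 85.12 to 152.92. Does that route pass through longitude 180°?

Signed shortest Δλ = ((152.92 − 85.12 + 180) mod 360) − 180 = 67.8°.
Going east by 67.8° from +85.12° reaches +152.92° without touching 180°.

No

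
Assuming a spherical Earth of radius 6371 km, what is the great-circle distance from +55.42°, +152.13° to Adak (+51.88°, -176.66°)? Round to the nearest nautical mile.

Δλ = -176.66 − 152.13 = -328.79°; wrapped into (−180°, 180°]: 31.21°.
Δφ = 51.88 − 55.42 = -3.54°.
a = sin²(Δφ/2) + cos φ₁ · cos φ₂ · sin²(Δλ/2) = 0.026307.
c = 2·atan2(√a, √(1−a)) = 0.32583 rad → d = 6371·c ≈ 2075.85 km ≈ 1120.87 nmi.

1121 nmi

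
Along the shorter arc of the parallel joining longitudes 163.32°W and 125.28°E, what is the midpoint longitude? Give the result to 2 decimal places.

Signed shortest Δλ from -163.32° to +125.28° is -71.40°.
Midpoint longitude = -163.32° + (-71.40°)/2 = -163.32° − 35.70° = -199.02°.
Normalise into (−180°, 180°]: +160.98°.
(The naïve average (-163.32 + +125.28)/2 = -19.02° is on the wrong side of the globe.)

160.98°E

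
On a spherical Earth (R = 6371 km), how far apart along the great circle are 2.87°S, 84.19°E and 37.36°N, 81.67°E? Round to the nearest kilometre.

4481 km

Δλ = 81.67 − 84.19 = -2.52°.
Δφ = 37.36 − -2.87 = 40.23°.
a = sin²(Δφ/2) + cos φ₁ · cos φ₂ · sin²(Δλ/2) = 0.118655.
c = 2·atan2(√a, √(1−a)) = 0.70333 rad → d = 6371·c ≈ 4480.94 km.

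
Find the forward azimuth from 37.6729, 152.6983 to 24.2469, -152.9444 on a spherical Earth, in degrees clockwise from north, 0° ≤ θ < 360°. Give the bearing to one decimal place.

Δλ = -152.9444 − 152.6983 = -305.6427°; wrapped into (−180°, 180°]: 54.3573°.
θ = atan2( sin Δλ · cos φ₂ , cos φ₁ · sin φ₂ − sin φ₁ · cos φ₂ · cos Δλ )
  = atan2(0.74098, 0.00033) = 89.974° → normalised to [0°, 360°): 89.974°.

90.0°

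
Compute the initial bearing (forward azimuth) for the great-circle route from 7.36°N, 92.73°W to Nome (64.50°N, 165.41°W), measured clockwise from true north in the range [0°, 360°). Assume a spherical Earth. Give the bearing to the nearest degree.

Δλ = -165.41 − -92.73 = -72.68°.
θ = atan2( sin Δλ · cos φ₂ , cos φ₁ · sin φ₂ − sin φ₁ · cos φ₂ · cos Δλ )
  = atan2(-0.41099, 0.87873) = -25.066° → normalised to [0°, 360°): 334.934°.

335°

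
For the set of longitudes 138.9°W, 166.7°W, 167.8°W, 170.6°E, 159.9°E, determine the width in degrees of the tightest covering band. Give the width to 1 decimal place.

61.2°

Sort the longitudes: -167.8°, -166.7°, -138.9°, +159.9°, +170.6°.
Eastward gaps between consecutive values (wrapping around): 1.1°, 27.8°, 298.8°, 10.7°, 21.6°.
Largest gap = 298.8° ⇒ minimal covering band is its complement: 360° − 298.8° = 61.2°.
Band runs from +159.9° eastward to -138.9°, crossing the antimeridian.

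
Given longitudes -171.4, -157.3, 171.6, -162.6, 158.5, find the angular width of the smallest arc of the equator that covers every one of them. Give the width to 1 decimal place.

44.2°

Sort the longitudes: -171.4°, -162.6°, -157.3°, +158.5°, +171.6°.
Eastward gaps between consecutive values (wrapping around): 8.8°, 5.3°, 315.8°, 13.1°, 17.0°.
Largest gap = 315.8° ⇒ minimal covering band is its complement: 360° − 315.8° = 44.2°.
Band runs from +158.5° eastward to -157.3°, crossing the antimeridian.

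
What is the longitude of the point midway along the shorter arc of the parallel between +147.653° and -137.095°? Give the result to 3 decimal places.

Signed shortest Δλ from +147.653° to -137.095° is +75.252°.
Midpoint longitude = +147.653° + (+75.252°)/2 = +147.653° + 37.626° = +185.279°.
Normalise into (−180°, 180°]: -174.721°.
(The naïve average (+147.653 + -137.095)/2 = 5.279° is on the wrong side of the globe.)

-174.721°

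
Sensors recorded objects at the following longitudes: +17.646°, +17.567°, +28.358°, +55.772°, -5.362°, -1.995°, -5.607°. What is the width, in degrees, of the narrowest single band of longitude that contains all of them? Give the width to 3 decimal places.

Sort the longitudes: -5.607°, -5.362°, -1.995°, +17.567°, +17.646°, +28.358°, +55.772°.
Eastward gaps between consecutive values (wrapping around): 0.245°, 3.367°, 19.562°, 0.079°, 10.712°, 27.414°, 298.621°.
Largest gap = 298.621° ⇒ minimal covering band is its complement: 360° − 298.621° = 61.379°.
Band runs from -5.607° eastward to +55.772°.

61.379°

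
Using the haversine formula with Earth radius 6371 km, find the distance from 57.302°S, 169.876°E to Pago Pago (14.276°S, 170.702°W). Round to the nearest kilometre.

Δλ = -170.702 − 169.876 = -340.578°; wrapped into (−180°, 180°]: 19.422°.
Δφ = -14.276 − -57.302 = 43.026°.
a = sin²(Δφ/2) + cos φ₁ · cos φ₂ · sin²(Δλ/2) = 0.149374.
c = 2·atan2(√a, √(1−a)) = 0.79364 rad → d = 6371·c ≈ 5056.30 km.

5056 km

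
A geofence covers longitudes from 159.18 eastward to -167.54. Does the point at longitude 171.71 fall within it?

Yes

Band width going east from +159.18° to -167.54°: ((-167.54 − 159.18) mod 360) = 33.28°.
Offset of +171.71° east of the west edge: ((171.71 − 159.18) mod 360) = 12.53°.
12.53° ≤ 33.28° ⇒ inside.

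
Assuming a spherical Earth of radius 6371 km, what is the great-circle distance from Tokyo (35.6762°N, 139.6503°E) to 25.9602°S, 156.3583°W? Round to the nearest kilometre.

9593 km

Δλ = -156.3583 − 139.6503 = -296.0086°; wrapped into (−180°, 180°]: 63.9914°.
Δφ = -25.9602 − 35.6762 = -61.6364°.
a = sin²(Δφ/2) + cos φ₁ · cos φ₂ · sin²(Δλ/2) = 0.467514.
c = 2·atan2(√a, √(1−a)) = 1.50578 rad → d = 6371·c ≈ 9593.31 km.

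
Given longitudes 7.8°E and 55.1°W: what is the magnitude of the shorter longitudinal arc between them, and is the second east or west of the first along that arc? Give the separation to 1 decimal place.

Raw difference: -55.1 − 7.8 = -62.9°.
Normalise into (−180°, 180°]: -62.9° stays -62.9°.
Negative ⇒ the second point lies to the west; separation 62.9°.

62.9° west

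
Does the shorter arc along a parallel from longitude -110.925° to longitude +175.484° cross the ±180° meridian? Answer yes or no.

Yes

Naïve |175.484 − -110.925| = 286.409° > 180°, so the shorter arc goes the other way round — across 180°.
Signed shortest Δλ = ((175.484 − -110.925 + 180) mod 360) − 180 = -73.591°.
Going west by 73.591° from -110.925° passes through 180° before reaching +175.484°.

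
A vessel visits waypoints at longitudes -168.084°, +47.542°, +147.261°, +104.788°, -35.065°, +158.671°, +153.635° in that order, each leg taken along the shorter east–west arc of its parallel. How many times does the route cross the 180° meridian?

Leg 1: -168.084° → +47.542°, shortest Δλ = -144.374° (west) — crosses 180°.
Leg 2: +47.542° → +147.261°, shortest Δλ = 99.719° (east) — does not cross 180°.
Leg 3: +147.261° → +104.788°, shortest Δλ = -42.473° (west) — does not cross 180°.
Leg 4: +104.788° → -35.065°, shortest Δλ = -139.853° (west) — does not cross 180°.
Leg 5: -35.065° → +158.671°, shortest Δλ = -166.264° (west) — crosses 180°.
Leg 6: +158.671° → +153.635°, shortest Δλ = -5.036° (west) — does not cross 180°.
Total crossings: 2.

2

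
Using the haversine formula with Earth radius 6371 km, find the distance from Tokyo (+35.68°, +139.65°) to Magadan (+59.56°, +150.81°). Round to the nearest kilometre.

Δλ = 150.81 − 139.65 = 11.16°.
Δφ = 59.56 − 35.68 = 23.88°.
a = sin²(Δφ/2) + cos φ₁ · cos φ₂ · sin²(Δλ/2) = 0.046693.
c = 2·atan2(√a, √(1−a)) = 0.43561 rad → d = 6371·c ≈ 2775.26 km.

2775 km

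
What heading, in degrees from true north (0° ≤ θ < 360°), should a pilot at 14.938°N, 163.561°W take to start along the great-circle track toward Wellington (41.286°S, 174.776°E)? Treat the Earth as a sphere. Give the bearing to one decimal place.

Δλ = 174.776 − -163.561 = 338.337°; wrapped into (−180°, 180°]: -21.663°.
θ = atan2( sin Δλ · cos φ₂ , cos φ₁ · sin φ₂ − sin φ₁ · cos φ₂ · cos Δλ )
  = atan2(-0.27739, -0.81754) = -161.258° → normalised to [0°, 360°): 198.742°.

198.7°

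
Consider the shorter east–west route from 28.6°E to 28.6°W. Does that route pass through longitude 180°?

No

Signed shortest Δλ = ((-28.6 − 28.6 + 180) mod 360) − 180 = -57.2°.
Going west by 57.2° from +28.6° reaches -28.6° without touching 180°.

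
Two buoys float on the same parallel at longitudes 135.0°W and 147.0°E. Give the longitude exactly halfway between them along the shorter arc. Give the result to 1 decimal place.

Signed shortest Δλ from -135.0° to +147.0° is -78.0°.
Midpoint longitude = -135.0° + (-78.0°)/2 = -135.0° − 39.0° = -174.0°.
(The naïve average (-135.0 + +147.0)/2 = 6.0° is on the wrong side of the globe.)

174.0°W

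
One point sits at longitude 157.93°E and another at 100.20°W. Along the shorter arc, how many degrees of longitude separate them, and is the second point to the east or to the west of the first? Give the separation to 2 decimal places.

101.87° east

Raw difference: -100.20 − 157.93 = -258.13°.
Normalise into (−180°, 180°]: -258.13° + 360° = 101.87°.
Positive ⇒ the second point lies to the east; separation 101.87°.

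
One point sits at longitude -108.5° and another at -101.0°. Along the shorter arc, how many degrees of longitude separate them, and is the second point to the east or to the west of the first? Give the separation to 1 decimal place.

7.5° east

Raw difference: -101.0 − -108.5 = 7.5°.
Normalise into (−180°, 180°]: 7.5° stays 7.5°.
Positive ⇒ the second point lies to the east; separation 7.5°.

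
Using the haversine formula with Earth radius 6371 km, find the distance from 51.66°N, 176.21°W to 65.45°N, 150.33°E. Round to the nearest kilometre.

Δλ = 150.33 − -176.21 = 326.54°; wrapped into (−180°, 180°]: -33.46°.
Δφ = 65.45 − 51.66 = 13.79°.
a = sin²(Δφ/2) + cos φ₁ · cos φ₂ · sin²(Δλ/2) = 0.035769.
c = 2·atan2(√a, √(1−a)) = 0.38055 rad → d = 6371·c ≈ 2424.47 km.

2424 km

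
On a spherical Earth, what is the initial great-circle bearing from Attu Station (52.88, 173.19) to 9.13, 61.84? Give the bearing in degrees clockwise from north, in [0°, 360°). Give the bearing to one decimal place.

Δλ = 61.84 − 173.19 = -111.35°.
θ = atan2( sin Δλ · cos φ₂ , cos φ₁ · sin φ₂ − sin φ₁ · cos φ₂ · cos Δλ )
  = atan2(-0.91957, 0.38238) = -67.422° → normalised to [0°, 360°): 292.578°.

292.6°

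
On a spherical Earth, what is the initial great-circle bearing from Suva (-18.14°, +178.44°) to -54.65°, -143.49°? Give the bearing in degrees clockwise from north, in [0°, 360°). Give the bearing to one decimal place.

150.6°

Δλ = -143.49 − 178.44 = -321.93°; wrapped into (−180°, 180°]: 38.07°.
θ = atan2( sin Δλ · cos φ₂ , cos φ₁ · sin φ₂ − sin φ₁ · cos φ₂ · cos Δλ )
  = atan2(0.35676, -0.63328) = 150.605° → normalised to [0°, 360°): 150.605°.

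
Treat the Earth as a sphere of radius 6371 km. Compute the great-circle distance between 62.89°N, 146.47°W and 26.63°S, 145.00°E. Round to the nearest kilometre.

11617 km

Δλ = 145.00 − -146.47 = 291.47°; wrapped into (−180°, 180°]: -68.53°.
Δφ = -26.63 − 62.89 = -89.52°.
a = sin²(Δφ/2) + cos φ₁ · cos φ₂ · sin²(Δλ/2) = 0.624941.
c = 2·atan2(√a, √(1−a)) = 1.82336 rad → d = 6371·c ≈ 11616.60 km.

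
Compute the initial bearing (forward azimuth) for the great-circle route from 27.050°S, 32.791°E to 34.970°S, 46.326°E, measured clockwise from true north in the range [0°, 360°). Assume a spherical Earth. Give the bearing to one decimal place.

127.7°

Δλ = 46.326 − 32.791 = 13.535°.
θ = atan2( sin Δλ · cos φ₂ , cos φ₁ · sin φ₂ − sin φ₁ · cos φ₂ · cos Δλ )
  = atan2(0.19178, -0.14814) = 127.684° → normalised to [0°, 360°): 127.684°.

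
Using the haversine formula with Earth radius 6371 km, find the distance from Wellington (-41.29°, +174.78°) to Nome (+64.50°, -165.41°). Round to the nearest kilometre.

Δλ = -165.41 − 174.78 = -340.19°; wrapped into (−180°, 180°]: 19.81°.
Δφ = 64.50 − -41.29 = 105.79°.
a = sin²(Δφ/2) + cos φ₁ · cos φ₂ · sin²(Δλ/2) = 0.645628.
c = 2·atan2(√a, √(1−a)) = 1.86633 rad → d = 6371·c ≈ 11890.42 km.

11890 km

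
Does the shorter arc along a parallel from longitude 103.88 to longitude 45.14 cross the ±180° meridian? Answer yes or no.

No

Signed shortest Δλ = ((45.14 − 103.88 + 180) mod 360) − 180 = -58.74°.
Going west by 58.74° from +103.88° reaches +45.14° without touching 180°.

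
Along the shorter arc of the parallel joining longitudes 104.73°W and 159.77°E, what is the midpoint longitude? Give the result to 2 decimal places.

Signed shortest Δλ from -104.73° to +159.77° is -95.50°.
Midpoint longitude = -104.73° + (-95.50°)/2 = -104.73° − 47.75° = -152.48°.
(The naïve average (-104.73 + +159.77)/2 = 27.52° is on the wrong side of the globe.)

152.48°W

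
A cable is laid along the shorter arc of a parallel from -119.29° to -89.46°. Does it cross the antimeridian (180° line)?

No

Signed shortest Δλ = ((-89.46 − -119.29 + 180) mod 360) − 180 = 29.83°.
Going east by 29.83° from -119.29° reaches -89.46° without touching 180°.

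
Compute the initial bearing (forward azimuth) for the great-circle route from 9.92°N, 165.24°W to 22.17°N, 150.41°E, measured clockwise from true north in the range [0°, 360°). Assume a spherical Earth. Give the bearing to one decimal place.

291.7°

Δλ = 150.41 − -165.24 = 315.65°; wrapped into (−180°, 180°]: -44.35°.
θ = atan2( sin Δλ · cos φ₂ , cos φ₁ · sin φ₂ − sin φ₁ · cos φ₂ · cos Δλ )
  = atan2(-0.64736, 0.25763) = -68.299° → normalised to [0°, 360°): 291.701°.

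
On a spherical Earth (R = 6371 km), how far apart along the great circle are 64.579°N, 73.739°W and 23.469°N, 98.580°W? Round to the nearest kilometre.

Δλ = -98.580 − -73.739 = -24.841°.
Δφ = 23.469 − 64.579 = -41.110°.
a = sin²(Δφ/2) + cos φ₁ · cos φ₂ · sin²(Δλ/2) = 0.141491.
c = 2·atan2(√a, √(1−a)) = 0.77128 rad → d = 6371·c ≈ 4913.84 km.

4914 km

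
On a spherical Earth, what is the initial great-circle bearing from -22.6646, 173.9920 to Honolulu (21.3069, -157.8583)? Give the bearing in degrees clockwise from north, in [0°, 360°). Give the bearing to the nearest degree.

Δλ = -157.8583 − 173.9920 = -331.8503°; wrapped into (−180°, 180°]: 28.1497°.
θ = atan2( sin Δλ · cos φ₂ , cos φ₁ · sin φ₂ − sin φ₁ · cos φ₂ · cos Δλ )
  = atan2(0.43953, 0.65184) = 33.992° → normalised to [0°, 360°): 33.992°.

34°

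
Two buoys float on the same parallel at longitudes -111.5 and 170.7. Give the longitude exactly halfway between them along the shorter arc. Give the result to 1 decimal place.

-150.4°

Signed shortest Δλ from -111.5° to +170.7° is -77.8°.
Midpoint longitude = -111.5° + (-77.8°)/2 = -111.5° − 38.9° = -150.4°.
(The naïve average (-111.5 + +170.7)/2 = 29.6° is on the wrong side of the globe.)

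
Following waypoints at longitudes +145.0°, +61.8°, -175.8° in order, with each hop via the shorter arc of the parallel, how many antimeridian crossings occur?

1

Leg 1: +145.0° → +61.8°, shortest Δλ = -83.2° (west) — does not cross 180°.
Leg 2: +61.8° → -175.8°, shortest Δλ = 122.4° (east) — crosses 180°.
Total crossings: 1.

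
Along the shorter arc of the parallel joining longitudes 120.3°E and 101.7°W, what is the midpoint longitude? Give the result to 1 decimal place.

Signed shortest Δλ from +120.3° to -101.7° is +138.0°.
Midpoint longitude = +120.3° + (+138.0°)/2 = +120.3° + 69.0° = +189.3°.
Normalise into (−180°, 180°]: -170.7°.
(The naïve average (+120.3 + -101.7)/2 = 9.3° is on the wrong side of the globe.)

170.7°W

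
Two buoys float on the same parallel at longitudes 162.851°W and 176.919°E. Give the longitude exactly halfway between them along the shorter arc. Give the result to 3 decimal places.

172.966°W

Signed shortest Δλ from -162.851° to +176.919° is -20.230°.
Midpoint longitude = -162.851° + (-20.230°)/2 = -162.851° − 10.115° = -172.966°.
(The naïve average (-162.851 + +176.919)/2 = 7.034° is on the wrong side of the globe.)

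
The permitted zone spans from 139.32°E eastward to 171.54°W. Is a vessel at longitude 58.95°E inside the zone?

Band width going east from +139.32° to -171.54°: ((-171.54 − 139.32) mod 360) = 49.14°.
Offset of +58.95° east of the west edge: ((58.95 − 139.32) mod 360) = 279.63°.
279.63° > 49.14° ⇒ outside.

No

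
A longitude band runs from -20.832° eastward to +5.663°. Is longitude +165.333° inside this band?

Band width going east from -20.832° to +5.663°: ((5.663 − -20.832) mod 360) = 26.495°.
Offset of +165.333° east of the west edge: ((165.333 − -20.832) mod 360) = 186.165°.
186.165° > 26.495° ⇒ outside.

No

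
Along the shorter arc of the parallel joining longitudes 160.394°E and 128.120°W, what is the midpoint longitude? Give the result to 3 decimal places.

Signed shortest Δλ from +160.394° to -128.120° is +71.486°.
Midpoint longitude = +160.394° + (+71.486°)/2 = +160.394° + 35.743° = +196.137°.
Normalise into (−180°, 180°]: -163.863°.
(The naïve average (+160.394 + -128.120)/2 = 16.137° is on the wrong side of the globe.)

163.863°W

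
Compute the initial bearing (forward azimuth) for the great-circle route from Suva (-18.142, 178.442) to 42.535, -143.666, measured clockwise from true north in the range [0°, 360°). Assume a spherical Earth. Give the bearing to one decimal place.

Δλ = -143.666 − 178.442 = -322.108°; wrapped into (−180°, 180°]: 37.892°.
θ = atan2( sin Δλ · cos φ₂ , cos φ₁ · sin φ₂ − sin φ₁ · cos φ₂ · cos Δλ )
  = atan2(0.45256, 0.82350) = 28.791° → normalised to [0°, 360°): 28.791°.

28.8°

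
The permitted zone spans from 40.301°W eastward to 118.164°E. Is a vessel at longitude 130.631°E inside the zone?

Band width going east from -40.301° to +118.164°: ((118.164 − -40.301) mod 360) = 158.465°.
Offset of +130.631° east of the west edge: ((130.631 − -40.301) mod 360) = 170.932°.
170.932° > 158.465° ⇒ outside.

No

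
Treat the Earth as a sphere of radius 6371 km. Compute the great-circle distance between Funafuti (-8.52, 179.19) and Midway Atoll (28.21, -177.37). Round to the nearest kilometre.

4101 km

Δλ = -177.37 − 179.19 = -356.56°; wrapped into (−180°, 180°]: 3.44°.
Δφ = 28.21 − -8.52 = 36.73°.
a = sin²(Δφ/2) + cos φ₁ · cos φ₂ · sin²(Δλ/2) = 0.100054.
c = 2·atan2(√a, √(1−a)) = 0.64368 rad → d = 6371·c ≈ 4100.89 km.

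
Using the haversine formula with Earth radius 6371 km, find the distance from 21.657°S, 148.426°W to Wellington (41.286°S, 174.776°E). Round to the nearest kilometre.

Δλ = 174.776 − -148.426 = 323.202°; wrapped into (−180°, 180°]: -36.798°.
Δφ = -41.286 − -21.657 = -19.629°.
a = sin²(Δφ/2) + cos φ₁ · cos φ₂ · sin²(Δλ/2) = 0.098632.
c = 2·atan2(√a, √(1−a)) = 0.63893 rad → d = 6371·c ≈ 4070.60 km.

4071 km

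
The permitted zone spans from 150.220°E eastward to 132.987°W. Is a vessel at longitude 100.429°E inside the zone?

No

Band width going east from +150.220° to -132.987°: ((-132.987 − 150.220) mod 360) = 76.793°.
Offset of +100.429° east of the west edge: ((100.429 − 150.220) mod 360) = 310.209°.
310.209° > 76.793° ⇒ outside.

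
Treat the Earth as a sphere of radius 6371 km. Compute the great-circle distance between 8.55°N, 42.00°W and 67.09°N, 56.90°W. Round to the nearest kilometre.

Δλ = -56.90 − -42.00 = -14.90°.
Δφ = 67.09 − 8.55 = 58.54°.
a = sin²(Δφ/2) + cos φ₁ · cos φ₂ · sin²(Δλ/2) = 0.245520.
c = 2·atan2(√a, √(1−a)) = 1.03682 rad → d = 6371·c ≈ 6605.59 km.

6606 km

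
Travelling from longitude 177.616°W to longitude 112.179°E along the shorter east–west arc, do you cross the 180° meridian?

Naïve |112.179 − -177.616| = 289.795° > 180°, so the shorter arc goes the other way round — across 180°.
Signed shortest Δλ = ((112.179 − -177.616 + 180) mod 360) − 180 = -70.205°.
Going west by 70.205° from -177.616° passes through 180° before reaching +112.179°.

Yes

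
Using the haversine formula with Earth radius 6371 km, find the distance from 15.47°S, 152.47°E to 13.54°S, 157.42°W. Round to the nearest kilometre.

Δλ = -157.42 − 152.47 = -309.89°; wrapped into (−180°, 180°]: 50.11°.
Δφ = -13.54 − -15.47 = 1.93°.
a = sin²(Δφ/2) + cos φ₁ · cos φ₂ · sin²(Δλ/2) = 0.168324.
c = 2·atan2(√a, √(1−a)) = 0.84551 rad → d = 6371·c ≈ 5386.73 km.

5387 km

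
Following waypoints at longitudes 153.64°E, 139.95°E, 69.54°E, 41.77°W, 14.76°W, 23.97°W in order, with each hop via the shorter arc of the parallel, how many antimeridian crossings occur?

0

Leg 1: +153.64° → +139.95°, shortest Δλ = -13.69° (west) — does not cross 180°.
Leg 2: +139.95° → +69.54°, shortest Δλ = -70.41° (west) — does not cross 180°.
Leg 3: +69.54° → -41.77°, shortest Δλ = -111.31° (west) — does not cross 180°.
Leg 4: -41.77° → -14.76°, shortest Δλ = 27.01° (east) — does not cross 180°.
Leg 5: -14.76° → -23.97°, shortest Δλ = -9.21° (west) — does not cross 180°.
Total crossings: 0.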